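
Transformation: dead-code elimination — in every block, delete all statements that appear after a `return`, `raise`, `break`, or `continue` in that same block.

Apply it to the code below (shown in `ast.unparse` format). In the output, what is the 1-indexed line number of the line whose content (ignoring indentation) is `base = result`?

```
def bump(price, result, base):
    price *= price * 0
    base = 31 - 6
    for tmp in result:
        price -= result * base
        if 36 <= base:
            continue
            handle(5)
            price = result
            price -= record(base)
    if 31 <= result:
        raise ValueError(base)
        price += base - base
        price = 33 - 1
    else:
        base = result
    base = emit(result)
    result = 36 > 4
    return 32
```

11

Transformed code:
def bump(price, result, base):
    price *= price * 0
    base = 31 - 6
    for tmp in result:
        price -= result * base
        if 36 <= base:
            continue
    if 31 <= result:
        raise ValueError(base)
    else:
        base = result
    base = emit(result)
    result = 36 > 4
    return 32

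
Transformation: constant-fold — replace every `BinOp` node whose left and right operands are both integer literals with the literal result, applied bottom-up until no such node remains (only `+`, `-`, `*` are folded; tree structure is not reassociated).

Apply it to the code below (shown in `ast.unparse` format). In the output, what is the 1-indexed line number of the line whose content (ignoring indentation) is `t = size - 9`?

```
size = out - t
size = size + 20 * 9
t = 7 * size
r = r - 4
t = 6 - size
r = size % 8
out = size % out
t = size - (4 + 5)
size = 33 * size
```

8

Transformed code:
size = out - t
size = size + 180
t = 7 * size
r = r - 4
t = 6 - size
r = size % 8
out = size % out
t = size - 9
size = 33 * size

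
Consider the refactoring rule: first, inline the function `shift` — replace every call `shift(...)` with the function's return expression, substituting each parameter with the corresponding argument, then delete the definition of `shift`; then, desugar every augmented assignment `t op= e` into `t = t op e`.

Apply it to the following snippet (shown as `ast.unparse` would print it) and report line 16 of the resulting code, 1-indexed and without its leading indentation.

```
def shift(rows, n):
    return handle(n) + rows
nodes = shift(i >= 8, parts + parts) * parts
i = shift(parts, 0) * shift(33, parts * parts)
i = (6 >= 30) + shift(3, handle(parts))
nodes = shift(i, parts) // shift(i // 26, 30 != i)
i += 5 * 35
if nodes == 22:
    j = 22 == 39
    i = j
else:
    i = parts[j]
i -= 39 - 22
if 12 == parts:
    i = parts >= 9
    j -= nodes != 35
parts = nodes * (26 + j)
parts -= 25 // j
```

parts = parts - 25 // j

Transformed code:
nodes = (handle(parts + parts) + (i >= 8)) * parts
i = (handle(0) + parts) * (handle(parts * parts) + 33)
i = (6 >= 30) + (handle(handle(parts)) + 3)
nodes = (handle(parts) + i) // (handle(30 != i) + i // 26)
i = i + 5 * 35
if nodes == 22:
    j = 22 == 39
    i = j
else:
    i = parts[j]
i = i - (39 - 22)
if 12 == parts:
    i = parts >= 9
    j = j - (nodes != 35)
parts = nodes * (26 + j)
parts = parts - 25 // j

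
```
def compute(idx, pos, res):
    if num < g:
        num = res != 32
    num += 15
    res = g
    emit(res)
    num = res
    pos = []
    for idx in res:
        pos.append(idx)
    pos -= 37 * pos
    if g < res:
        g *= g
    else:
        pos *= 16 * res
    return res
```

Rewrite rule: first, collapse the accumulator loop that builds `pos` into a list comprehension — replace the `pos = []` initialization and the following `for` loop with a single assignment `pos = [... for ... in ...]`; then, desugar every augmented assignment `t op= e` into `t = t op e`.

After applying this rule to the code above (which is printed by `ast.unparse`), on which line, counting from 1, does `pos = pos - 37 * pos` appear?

9

Transformed code:
def compute(idx, pos, res):
    if num < g:
        num = res != 32
    num = num + 15
    res = g
    emit(res)
    num = res
    pos = [idx for idx in res]
    pos = pos - 37 * pos
    if g < res:
        g = g * g
    else:
        pos = pos * (16 * res)
    return res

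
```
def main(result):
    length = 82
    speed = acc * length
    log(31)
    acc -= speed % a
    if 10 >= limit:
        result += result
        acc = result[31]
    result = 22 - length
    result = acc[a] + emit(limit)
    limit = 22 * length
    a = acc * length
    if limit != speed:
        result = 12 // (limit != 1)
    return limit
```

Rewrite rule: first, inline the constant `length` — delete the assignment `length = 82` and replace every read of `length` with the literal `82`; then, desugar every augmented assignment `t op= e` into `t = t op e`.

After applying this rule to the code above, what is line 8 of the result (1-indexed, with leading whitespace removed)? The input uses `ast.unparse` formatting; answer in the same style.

result = 22 - 82

Transformed code:
def main(result):
    speed = acc * 82
    log(31)
    acc = acc - speed % a
    if 10 >= limit:
        result = result + result
        acc = result[31]
    result = 22 - 82
    result = acc[a] + emit(limit)
    limit = 22 * 82
    a = acc * 82
    if limit != speed:
        result = 12 // (limit != 1)
    return limit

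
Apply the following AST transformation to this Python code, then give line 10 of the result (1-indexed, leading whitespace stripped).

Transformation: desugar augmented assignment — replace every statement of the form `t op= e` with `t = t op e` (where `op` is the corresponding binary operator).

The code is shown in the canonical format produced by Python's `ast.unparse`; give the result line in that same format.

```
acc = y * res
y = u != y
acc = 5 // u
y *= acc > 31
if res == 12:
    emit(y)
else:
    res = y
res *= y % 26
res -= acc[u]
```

res = res - acc[u]

Transformed code:
acc = y * res
y = u != y
acc = 5 // u
y = y * (acc > 31)
if res == 12:
    emit(y)
else:
    res = y
res = res * (y % 26)
res = res - acc[u]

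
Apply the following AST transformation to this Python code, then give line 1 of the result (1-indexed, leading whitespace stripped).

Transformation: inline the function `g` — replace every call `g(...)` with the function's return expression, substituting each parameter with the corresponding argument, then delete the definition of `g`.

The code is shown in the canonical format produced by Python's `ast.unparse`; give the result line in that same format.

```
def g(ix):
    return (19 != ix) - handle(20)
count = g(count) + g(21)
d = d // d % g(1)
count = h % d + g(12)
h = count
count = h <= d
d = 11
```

Transformed code:
count = (19 != count) - handle(20) + ((19 != 21) - handle(20))
d = d // d % ((19 != 1) - handle(20))
count = h % d + ((19 != 12) - handle(20))
h = count
count = h <= d
d = 11

count = (19 != count) - handle(20) + ((19 != 21) - handle(20))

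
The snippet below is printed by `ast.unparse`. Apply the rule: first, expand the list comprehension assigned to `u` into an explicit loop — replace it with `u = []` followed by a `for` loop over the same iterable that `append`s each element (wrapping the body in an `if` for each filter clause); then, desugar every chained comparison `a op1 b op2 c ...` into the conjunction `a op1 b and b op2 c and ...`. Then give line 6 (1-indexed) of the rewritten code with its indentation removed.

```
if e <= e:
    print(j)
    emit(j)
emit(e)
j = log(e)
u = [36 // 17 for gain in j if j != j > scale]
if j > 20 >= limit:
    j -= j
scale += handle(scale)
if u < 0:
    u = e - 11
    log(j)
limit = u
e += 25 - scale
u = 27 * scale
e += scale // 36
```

u = []

Transformed code:
if e <= e:
    print(j)
    emit(j)
emit(e)
j = log(e)
u = []
for gain in j:
    if j != j and j > scale:
        u.append(36 // 17)
if j > 20 and 20 >= limit:
    j -= j
scale += handle(scale)
if u < 0:
    u = e - 11
    log(j)
limit = u
e += 25 - scale
u = 27 * scale
e += scale // 36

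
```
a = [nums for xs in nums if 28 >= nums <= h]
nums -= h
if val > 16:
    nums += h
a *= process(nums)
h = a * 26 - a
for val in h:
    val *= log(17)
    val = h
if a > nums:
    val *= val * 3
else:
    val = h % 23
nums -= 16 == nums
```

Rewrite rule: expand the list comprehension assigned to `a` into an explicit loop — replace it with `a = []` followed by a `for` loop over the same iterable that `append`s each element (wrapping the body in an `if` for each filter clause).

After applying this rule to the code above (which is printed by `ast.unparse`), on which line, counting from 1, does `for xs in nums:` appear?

2

Transformed code:
a = []
for xs in nums:
    if 28 >= nums <= h:
        a.append(nums)
nums -= h
if val > 16:
    nums += h
a *= process(nums)
h = a * 26 - a
for val in h:
    val *= log(17)
    val = h
if a > nums:
    val *= val * 3
else:
    val = h % 23
nums -= 16 == nums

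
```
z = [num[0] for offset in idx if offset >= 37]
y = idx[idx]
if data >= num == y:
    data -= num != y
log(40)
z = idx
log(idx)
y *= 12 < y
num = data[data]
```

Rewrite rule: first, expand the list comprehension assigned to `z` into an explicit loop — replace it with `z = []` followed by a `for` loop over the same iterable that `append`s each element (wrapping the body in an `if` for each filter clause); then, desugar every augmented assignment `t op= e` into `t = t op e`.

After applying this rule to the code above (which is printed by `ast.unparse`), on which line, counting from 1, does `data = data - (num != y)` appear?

7

Transformed code:
z = []
for offset in idx:
    if offset >= 37:
        z.append(num[0])
y = idx[idx]
if data >= num == y:
    data = data - (num != y)
log(40)
z = idx
log(idx)
y = y * (12 < y)
num = data[data]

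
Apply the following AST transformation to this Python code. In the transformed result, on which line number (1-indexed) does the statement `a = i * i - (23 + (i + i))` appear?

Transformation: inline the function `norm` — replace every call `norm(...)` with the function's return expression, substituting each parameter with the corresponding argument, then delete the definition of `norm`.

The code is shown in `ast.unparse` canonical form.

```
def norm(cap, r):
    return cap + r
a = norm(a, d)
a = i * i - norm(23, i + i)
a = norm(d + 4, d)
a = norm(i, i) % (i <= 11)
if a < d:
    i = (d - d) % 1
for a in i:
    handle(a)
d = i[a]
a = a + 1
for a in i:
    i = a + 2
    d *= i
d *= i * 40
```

2

Transformed code:
a = a + d
a = i * i - (23 + (i + i))
a = d + 4 + d
a = (i + i) % (i <= 11)
if a < d:
    i = (d - d) % 1
for a in i:
    handle(a)
d = i[a]
a = a + 1
for a in i:
    i = a + 2
    d *= i
d *= i * 40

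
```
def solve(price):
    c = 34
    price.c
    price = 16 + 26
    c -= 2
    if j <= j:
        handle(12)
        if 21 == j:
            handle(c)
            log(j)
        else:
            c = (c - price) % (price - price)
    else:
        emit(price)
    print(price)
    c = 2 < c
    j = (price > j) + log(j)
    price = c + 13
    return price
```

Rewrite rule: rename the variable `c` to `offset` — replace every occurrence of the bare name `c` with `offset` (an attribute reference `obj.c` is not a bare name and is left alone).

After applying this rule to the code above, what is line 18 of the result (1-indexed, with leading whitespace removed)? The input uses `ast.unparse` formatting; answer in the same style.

Transformed code:
def solve(price):
    offset = 34
    price.c
    price = 16 + 26
    offset -= 2
    if j <= j:
        handle(12)
        if 21 == j:
            handle(offset)
            log(j)
        else:
            offset = (offset - price) % (price - price)
    else:
        emit(price)
    print(price)
    offset = 2 < offset
    j = (price > j) + log(j)
    price = offset + 13
    return price

price = offset + 13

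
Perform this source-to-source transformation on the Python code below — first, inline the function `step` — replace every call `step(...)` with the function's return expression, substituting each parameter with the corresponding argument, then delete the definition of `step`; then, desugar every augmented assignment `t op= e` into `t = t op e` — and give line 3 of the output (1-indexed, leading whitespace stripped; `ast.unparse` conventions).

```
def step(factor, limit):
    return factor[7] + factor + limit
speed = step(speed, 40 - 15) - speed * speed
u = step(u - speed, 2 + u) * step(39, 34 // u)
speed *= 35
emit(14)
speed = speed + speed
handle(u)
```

speed = speed * 35

Transformed code:
speed = speed[7] + speed + (40 - 15) - speed * speed
u = ((u - speed)[7] + (u - speed) + (2 + u)) * (39[7] + 39 + 34 // u)
speed = speed * 35
emit(14)
speed = speed + speed
handle(u)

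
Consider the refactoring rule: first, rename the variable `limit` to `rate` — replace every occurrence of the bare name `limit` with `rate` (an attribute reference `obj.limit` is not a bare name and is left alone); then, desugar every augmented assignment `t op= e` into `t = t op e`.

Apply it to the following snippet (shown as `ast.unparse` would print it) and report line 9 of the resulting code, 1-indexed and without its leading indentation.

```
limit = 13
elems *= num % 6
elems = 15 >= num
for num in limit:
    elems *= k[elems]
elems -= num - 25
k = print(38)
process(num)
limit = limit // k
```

Transformed code:
rate = 13
elems = elems * (num % 6)
elems = 15 >= num
for num in rate:
    elems = elems * k[elems]
elems = elems - (num - 25)
k = print(38)
process(num)
rate = rate // k

rate = rate // k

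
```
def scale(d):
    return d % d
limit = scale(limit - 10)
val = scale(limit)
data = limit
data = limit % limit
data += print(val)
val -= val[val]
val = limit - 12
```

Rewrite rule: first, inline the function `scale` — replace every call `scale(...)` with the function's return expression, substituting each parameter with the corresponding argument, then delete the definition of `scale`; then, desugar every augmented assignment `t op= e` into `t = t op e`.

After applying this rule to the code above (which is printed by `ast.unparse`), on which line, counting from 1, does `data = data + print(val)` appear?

Transformed code:
limit = (limit - 10) % (limit - 10)
val = limit % limit
data = limit
data = limit % limit
data = data + print(val)
val = val - val[val]
val = limit - 12

5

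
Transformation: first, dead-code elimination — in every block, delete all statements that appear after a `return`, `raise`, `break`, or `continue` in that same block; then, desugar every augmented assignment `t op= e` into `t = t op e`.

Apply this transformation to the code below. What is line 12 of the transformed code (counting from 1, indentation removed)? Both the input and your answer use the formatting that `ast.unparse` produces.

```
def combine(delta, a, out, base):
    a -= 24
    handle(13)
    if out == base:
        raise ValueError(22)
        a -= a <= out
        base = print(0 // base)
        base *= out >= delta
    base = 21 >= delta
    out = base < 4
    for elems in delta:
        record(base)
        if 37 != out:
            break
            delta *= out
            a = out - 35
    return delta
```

return delta

Transformed code:
def combine(delta, a, out, base):
    a = a - 24
    handle(13)
    if out == base:
        raise ValueError(22)
    base = 21 >= delta
    out = base < 4
    for elems in delta:
        record(base)
        if 37 != out:
            break
    return delta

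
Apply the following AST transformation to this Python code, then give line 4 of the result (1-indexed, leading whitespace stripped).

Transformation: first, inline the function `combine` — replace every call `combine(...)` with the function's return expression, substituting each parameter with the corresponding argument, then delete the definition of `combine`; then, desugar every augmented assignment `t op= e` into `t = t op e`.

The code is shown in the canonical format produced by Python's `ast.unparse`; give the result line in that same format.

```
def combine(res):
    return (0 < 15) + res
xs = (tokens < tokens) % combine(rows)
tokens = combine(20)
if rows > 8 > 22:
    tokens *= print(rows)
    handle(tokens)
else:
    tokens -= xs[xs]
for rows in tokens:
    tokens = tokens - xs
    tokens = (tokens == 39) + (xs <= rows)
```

tokens = tokens * print(rows)

Transformed code:
xs = (tokens < tokens) % ((0 < 15) + rows)
tokens = (0 < 15) + 20
if rows > 8 > 22:
    tokens = tokens * print(rows)
    handle(tokens)
else:
    tokens = tokens - xs[xs]
for rows in tokens:
    tokens = tokens - xs
    tokens = (tokens == 39) + (xs <= rows)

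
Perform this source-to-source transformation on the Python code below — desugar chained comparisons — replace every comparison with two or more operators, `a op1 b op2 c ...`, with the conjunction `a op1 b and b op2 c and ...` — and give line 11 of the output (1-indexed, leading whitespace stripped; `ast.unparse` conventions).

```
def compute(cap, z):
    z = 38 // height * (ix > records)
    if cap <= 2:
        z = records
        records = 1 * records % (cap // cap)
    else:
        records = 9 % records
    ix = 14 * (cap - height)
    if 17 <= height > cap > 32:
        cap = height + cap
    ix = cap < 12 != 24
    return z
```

ix = cap < 12 and 12 != 24

Transformed code:
def compute(cap, z):
    z = 38 // height * (ix > records)
    if cap <= 2:
        z = records
        records = 1 * records % (cap // cap)
    else:
        records = 9 % records
    ix = 14 * (cap - height)
    if 17 <= height and height > cap and (cap > 32):
        cap = height + cap
    ix = cap < 12 and 12 != 24
    return z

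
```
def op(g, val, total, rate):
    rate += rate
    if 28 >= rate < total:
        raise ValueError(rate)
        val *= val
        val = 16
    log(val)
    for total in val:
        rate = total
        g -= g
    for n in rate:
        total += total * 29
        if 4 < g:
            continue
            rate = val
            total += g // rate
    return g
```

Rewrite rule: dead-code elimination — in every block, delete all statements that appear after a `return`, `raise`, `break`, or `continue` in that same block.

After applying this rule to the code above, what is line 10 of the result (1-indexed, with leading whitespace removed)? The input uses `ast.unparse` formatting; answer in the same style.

total += total * 29

Transformed code:
def op(g, val, total, rate):
    rate += rate
    if 28 >= rate < total:
        raise ValueError(rate)
    log(val)
    for total in val:
        rate = total
        g -= g
    for n in rate:
        total += total * 29
        if 4 < g:
            continue
    return g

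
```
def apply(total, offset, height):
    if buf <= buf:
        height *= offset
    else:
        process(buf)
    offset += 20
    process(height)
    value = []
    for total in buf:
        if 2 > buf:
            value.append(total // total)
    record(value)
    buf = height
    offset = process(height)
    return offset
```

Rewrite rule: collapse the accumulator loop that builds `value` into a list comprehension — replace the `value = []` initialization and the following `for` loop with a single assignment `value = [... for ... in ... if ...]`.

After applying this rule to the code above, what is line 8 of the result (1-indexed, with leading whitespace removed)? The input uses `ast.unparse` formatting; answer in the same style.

value = [total // total for total in buf if 2 > buf]

Transformed code:
def apply(total, offset, height):
    if buf <= buf:
        height *= offset
    else:
        process(buf)
    offset += 20
    process(height)
    value = [total // total for total in buf if 2 > buf]
    record(value)
    buf = height
    offset = process(height)
    return offset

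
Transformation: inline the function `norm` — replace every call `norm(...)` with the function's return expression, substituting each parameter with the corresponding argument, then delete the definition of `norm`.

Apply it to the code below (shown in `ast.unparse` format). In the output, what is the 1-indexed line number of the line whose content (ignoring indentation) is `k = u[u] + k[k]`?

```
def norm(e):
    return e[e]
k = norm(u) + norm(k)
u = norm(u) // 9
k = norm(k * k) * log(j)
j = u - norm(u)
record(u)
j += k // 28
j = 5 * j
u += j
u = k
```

Transformed code:
k = u[u] + k[k]
u = u[u] // 9
k = (k * k)[k * k] * log(j)
j = u - u[u]
record(u)
j += k // 28
j = 5 * j
u += j
u = k

1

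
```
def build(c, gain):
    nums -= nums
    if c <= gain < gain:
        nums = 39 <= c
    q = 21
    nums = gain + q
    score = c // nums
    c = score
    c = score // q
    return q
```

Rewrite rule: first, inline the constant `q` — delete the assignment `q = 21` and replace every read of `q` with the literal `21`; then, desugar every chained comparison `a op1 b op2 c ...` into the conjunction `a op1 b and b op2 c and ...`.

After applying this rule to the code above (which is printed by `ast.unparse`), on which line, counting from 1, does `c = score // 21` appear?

8

Transformed code:
def build(c, gain):
    nums -= nums
    if c <= gain and gain < gain:
        nums = 39 <= c
    nums = gain + 21
    score = c // nums
    c = score
    c = score // 21
    return 21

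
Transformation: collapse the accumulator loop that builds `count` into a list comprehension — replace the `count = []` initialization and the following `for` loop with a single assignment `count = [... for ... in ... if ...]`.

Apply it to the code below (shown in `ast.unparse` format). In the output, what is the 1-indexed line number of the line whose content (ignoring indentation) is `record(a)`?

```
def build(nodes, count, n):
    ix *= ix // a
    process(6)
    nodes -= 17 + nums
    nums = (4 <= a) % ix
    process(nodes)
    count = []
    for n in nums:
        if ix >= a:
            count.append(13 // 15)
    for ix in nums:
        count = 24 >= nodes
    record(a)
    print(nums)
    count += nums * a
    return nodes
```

Transformed code:
def build(nodes, count, n):
    ix *= ix // a
    process(6)
    nodes -= 17 + nums
    nums = (4 <= a) % ix
    process(nodes)
    count = [13 // 15 for n in nums if ix >= a]
    for ix in nums:
        count = 24 >= nodes
    record(a)
    print(nums)
    count += nums * a
    return nodes

10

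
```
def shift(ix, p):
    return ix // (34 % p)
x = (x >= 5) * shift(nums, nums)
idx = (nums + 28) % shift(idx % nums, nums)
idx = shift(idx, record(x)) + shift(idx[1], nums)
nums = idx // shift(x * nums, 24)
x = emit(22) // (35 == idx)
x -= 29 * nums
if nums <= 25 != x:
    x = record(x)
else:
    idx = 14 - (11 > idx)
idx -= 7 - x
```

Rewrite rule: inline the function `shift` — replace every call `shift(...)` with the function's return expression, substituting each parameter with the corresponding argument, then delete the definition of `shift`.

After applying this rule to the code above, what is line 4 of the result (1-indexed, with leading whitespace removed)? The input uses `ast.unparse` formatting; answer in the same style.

Transformed code:
x = (x >= 5) * (nums // (34 % nums))
idx = (nums + 28) % (idx % nums // (34 % nums))
idx = idx // (34 % record(x)) + idx[1] // (34 % nums)
nums = idx // (x * nums // (34 % 24))
x = emit(22) // (35 == idx)
x -= 29 * nums
if nums <= 25 != x:
    x = record(x)
else:
    idx = 14 - (11 > idx)
idx -= 7 - x

nums = idx // (x * nums // (34 % 24))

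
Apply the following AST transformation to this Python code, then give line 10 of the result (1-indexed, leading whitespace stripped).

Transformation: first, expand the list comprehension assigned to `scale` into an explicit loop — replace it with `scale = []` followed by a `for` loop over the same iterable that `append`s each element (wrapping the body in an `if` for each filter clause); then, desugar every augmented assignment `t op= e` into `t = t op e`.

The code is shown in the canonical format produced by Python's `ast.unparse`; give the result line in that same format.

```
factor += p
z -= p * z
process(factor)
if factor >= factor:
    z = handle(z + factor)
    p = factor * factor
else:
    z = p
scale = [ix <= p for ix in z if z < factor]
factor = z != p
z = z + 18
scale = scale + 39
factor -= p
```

Transformed code:
factor = factor + p
z = z - p * z
process(factor)
if factor >= factor:
    z = handle(z + factor)
    p = factor * factor
else:
    z = p
scale = []
for ix in z:
    if z < factor:
        scale.append(ix <= p)
factor = z != p
z = z + 18
scale = scale + 39
factor = factor - p

for ix in z:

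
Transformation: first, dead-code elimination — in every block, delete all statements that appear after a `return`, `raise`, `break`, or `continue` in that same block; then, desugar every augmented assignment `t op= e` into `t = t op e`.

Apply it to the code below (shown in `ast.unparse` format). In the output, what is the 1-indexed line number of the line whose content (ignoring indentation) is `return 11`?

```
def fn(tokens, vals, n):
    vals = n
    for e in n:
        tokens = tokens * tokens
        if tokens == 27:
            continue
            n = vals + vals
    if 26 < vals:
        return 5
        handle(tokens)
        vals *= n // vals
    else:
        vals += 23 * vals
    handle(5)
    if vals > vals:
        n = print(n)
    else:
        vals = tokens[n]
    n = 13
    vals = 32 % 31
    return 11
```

Transformed code:
def fn(tokens, vals, n):
    vals = n
    for e in n:
        tokens = tokens * tokens
        if tokens == 27:
            continue
    if 26 < vals:
        return 5
    else:
        vals = vals + 23 * vals
    handle(5)
    if vals > vals:
        n = print(n)
    else:
        vals = tokens[n]
    n = 13
    vals = 32 % 31
    return 11

18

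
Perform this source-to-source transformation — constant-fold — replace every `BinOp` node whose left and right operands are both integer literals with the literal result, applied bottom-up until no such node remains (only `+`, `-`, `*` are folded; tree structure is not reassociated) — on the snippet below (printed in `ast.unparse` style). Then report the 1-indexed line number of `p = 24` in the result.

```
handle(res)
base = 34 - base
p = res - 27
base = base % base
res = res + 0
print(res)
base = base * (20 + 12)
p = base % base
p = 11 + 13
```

9

Transformed code:
handle(res)
base = 34 - base
p = res - 27
base = base % base
res = res + 0
print(res)
base = base * 32
p = base % base
p = 24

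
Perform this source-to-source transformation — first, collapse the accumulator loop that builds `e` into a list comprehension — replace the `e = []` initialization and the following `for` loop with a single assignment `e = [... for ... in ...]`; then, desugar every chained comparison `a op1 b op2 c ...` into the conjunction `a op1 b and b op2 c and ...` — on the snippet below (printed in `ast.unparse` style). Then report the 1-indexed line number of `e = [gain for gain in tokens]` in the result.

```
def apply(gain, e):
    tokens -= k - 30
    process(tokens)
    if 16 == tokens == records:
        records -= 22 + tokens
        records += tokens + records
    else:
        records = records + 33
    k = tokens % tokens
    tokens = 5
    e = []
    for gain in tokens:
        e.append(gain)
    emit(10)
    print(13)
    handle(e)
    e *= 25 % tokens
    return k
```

11

Transformed code:
def apply(gain, e):
    tokens -= k - 30
    process(tokens)
    if 16 == tokens and tokens == records:
        records -= 22 + tokens
        records += tokens + records
    else:
        records = records + 33
    k = tokens % tokens
    tokens = 5
    e = [gain for gain in tokens]
    emit(10)
    print(13)
    handle(e)
    e *= 25 % tokens
    return k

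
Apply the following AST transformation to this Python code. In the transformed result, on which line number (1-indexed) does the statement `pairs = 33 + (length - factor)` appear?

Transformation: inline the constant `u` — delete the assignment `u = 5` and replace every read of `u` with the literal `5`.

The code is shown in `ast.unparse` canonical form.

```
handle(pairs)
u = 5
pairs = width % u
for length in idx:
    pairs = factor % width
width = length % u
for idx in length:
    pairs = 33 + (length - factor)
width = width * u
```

Transformed code:
handle(pairs)
pairs = width % 5
for length in idx:
    pairs = factor % width
width = length % 5
for idx in length:
    pairs = 33 + (length - factor)
width = width * 5

7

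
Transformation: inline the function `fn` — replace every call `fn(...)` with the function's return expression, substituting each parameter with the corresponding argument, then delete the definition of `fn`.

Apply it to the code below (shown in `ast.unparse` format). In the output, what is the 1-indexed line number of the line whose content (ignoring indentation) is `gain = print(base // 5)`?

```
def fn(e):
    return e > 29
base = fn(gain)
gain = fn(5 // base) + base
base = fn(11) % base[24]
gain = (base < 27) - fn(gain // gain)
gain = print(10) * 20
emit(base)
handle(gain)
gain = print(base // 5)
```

Transformed code:
base = gain > 29
gain = (5 // base > 29) + base
base = (11 > 29) % base[24]
gain = (base < 27) - (gain // gain > 29)
gain = print(10) * 20
emit(base)
handle(gain)
gain = print(base // 5)

8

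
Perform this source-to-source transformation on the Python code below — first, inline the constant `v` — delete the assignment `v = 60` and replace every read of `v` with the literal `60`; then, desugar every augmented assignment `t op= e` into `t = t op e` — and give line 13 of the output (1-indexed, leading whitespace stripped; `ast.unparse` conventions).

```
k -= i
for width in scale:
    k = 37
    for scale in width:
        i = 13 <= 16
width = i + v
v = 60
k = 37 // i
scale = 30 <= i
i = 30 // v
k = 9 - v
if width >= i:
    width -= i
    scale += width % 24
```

scale = scale + width % 24

Transformed code:
k = k - i
for width in scale:
    k = 37
    for scale in width:
        i = 13 <= 16
width = i + 60
k = 37 // i
scale = 30 <= i
i = 30 // 60
k = 9 - 60
if width >= i:
    width = width - i
    scale = scale + width % 24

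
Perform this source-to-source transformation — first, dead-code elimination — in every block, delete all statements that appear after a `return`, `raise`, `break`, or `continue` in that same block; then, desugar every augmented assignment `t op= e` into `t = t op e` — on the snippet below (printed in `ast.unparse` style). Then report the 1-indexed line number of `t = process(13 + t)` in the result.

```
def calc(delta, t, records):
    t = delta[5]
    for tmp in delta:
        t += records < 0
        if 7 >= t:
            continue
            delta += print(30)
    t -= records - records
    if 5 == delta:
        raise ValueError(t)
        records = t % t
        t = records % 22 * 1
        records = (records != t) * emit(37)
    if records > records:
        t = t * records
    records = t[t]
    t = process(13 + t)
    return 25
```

13

Transformed code:
def calc(delta, t, records):
    t = delta[5]
    for tmp in delta:
        t = t + (records < 0)
        if 7 >= t:
            continue
    t = t - (records - records)
    if 5 == delta:
        raise ValueError(t)
    if records > records:
        t = t * records
    records = t[t]
    t = process(13 + t)
    return 25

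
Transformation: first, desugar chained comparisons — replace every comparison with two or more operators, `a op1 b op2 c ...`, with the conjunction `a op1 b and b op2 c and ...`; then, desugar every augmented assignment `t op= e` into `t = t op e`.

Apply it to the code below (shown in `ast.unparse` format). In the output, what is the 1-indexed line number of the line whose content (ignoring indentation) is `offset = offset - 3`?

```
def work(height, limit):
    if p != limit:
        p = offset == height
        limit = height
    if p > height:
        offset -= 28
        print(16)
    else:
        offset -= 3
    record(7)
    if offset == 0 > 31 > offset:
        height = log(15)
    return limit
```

9

Transformed code:
def work(height, limit):
    if p != limit:
        p = offset == height
        limit = height
    if p > height:
        offset = offset - 28
        print(16)
    else:
        offset = offset - 3
    record(7)
    if offset == 0 and 0 > 31 and (31 > offset):
        height = log(15)
    return limit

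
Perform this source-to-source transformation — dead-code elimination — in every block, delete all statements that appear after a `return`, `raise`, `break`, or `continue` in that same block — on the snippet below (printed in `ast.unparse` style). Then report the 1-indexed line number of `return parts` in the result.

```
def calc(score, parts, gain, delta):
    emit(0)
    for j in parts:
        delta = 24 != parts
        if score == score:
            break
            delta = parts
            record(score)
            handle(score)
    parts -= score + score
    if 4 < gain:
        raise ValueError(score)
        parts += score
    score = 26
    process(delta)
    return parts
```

Transformed code:
def calc(score, parts, gain, delta):
    emit(0)
    for j in parts:
        delta = 24 != parts
        if score == score:
            break
    parts -= score + score
    if 4 < gain:
        raise ValueError(score)
    score = 26
    process(delta)
    return parts

12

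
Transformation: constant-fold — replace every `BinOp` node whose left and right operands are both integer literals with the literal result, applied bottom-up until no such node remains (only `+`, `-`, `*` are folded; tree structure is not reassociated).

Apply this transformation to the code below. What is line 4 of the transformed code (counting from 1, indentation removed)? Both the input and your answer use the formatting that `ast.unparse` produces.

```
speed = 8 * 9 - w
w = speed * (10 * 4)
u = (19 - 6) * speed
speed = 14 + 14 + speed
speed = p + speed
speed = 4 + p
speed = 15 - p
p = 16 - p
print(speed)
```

Transformed code:
speed = 72 - w
w = speed * 40
u = 13 * speed
speed = 28 + speed
speed = p + speed
speed = 4 + p
speed = 15 - p
p = 16 - p
print(speed)

speed = 28 + speed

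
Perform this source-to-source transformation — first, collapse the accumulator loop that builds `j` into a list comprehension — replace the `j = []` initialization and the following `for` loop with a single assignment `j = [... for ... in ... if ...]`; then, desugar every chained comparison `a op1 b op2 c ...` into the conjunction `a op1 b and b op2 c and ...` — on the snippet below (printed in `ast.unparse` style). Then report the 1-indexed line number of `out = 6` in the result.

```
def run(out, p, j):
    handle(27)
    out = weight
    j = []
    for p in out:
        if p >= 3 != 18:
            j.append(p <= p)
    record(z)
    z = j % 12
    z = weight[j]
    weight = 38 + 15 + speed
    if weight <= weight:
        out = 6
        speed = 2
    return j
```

Transformed code:
def run(out, p, j):
    handle(27)
    out = weight
    j = [p <= p for p in out if p >= 3 and 3 != 18]
    record(z)
    z = j % 12
    z = weight[j]
    weight = 38 + 15 + speed
    if weight <= weight:
        out = 6
        speed = 2
    return j

10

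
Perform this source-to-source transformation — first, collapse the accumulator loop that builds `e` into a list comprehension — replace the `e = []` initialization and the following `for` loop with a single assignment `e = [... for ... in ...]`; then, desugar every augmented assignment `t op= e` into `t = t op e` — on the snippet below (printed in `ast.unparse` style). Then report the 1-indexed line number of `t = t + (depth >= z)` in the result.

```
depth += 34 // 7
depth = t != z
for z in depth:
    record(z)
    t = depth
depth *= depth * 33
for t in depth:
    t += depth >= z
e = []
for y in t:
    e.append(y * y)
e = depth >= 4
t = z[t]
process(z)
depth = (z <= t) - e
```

Transformed code:
depth = depth + 34 // 7
depth = t != z
for z in depth:
    record(z)
    t = depth
depth = depth * (depth * 33)
for t in depth:
    t = t + (depth >= z)
e = [y * y for y in t]
e = depth >= 4
t = z[t]
process(z)
depth = (z <= t) - e

8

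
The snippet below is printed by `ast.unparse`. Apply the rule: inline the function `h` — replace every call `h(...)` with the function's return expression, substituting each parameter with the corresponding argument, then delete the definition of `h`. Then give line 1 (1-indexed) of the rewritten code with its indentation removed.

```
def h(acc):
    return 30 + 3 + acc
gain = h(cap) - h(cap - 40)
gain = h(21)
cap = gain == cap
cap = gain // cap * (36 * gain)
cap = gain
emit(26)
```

Transformed code:
gain = 30 + 3 + cap - (30 + 3 + (cap - 40))
gain = 30 + 3 + 21
cap = gain == cap
cap = gain // cap * (36 * gain)
cap = gain
emit(26)

gain = 30 + 3 + cap - (30 + 3 + (cap - 40))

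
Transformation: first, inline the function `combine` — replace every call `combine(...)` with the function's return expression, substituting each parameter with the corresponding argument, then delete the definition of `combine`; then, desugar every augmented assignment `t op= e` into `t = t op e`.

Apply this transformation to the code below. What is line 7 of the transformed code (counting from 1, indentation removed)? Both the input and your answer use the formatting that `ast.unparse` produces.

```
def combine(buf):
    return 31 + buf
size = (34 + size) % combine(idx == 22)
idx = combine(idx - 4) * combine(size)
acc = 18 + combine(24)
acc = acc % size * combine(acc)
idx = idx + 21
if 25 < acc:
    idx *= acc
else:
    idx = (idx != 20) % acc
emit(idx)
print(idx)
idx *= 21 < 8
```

Transformed code:
size = (34 + size) % (31 + (idx == 22))
idx = (31 + (idx - 4)) * (31 + size)
acc = 18 + (31 + 24)
acc = acc % size * (31 + acc)
idx = idx + 21
if 25 < acc:
    idx = idx * acc
else:
    idx = (idx != 20) % acc
emit(idx)
print(idx)
idx = idx * (21 < 8)

idx = idx * acc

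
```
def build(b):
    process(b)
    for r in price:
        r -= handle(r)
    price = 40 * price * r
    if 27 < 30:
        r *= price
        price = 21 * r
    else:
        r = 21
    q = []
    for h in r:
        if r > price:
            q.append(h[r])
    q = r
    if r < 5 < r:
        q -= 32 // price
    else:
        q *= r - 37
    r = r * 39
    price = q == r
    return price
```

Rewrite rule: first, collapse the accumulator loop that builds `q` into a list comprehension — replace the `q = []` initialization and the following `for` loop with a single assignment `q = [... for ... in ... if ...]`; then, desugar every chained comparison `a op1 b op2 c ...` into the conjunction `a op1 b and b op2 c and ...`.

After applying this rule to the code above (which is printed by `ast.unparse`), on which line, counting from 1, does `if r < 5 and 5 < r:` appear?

13

Transformed code:
def build(b):
    process(b)
    for r in price:
        r -= handle(r)
    price = 40 * price * r
    if 27 < 30:
        r *= price
        price = 21 * r
    else:
        r = 21
    q = [h[r] for h in r if r > price]
    q = r
    if r < 5 and 5 < r:
        q -= 32 // price
    else:
        q *= r - 37
    r = r * 39
    price = q == r
    return price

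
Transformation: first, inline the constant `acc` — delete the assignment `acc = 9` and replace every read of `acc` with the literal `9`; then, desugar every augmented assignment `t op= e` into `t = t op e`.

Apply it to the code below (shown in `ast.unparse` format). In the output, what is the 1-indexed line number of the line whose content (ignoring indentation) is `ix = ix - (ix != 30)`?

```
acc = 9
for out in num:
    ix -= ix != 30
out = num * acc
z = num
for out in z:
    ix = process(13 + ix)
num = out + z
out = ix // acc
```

2

Transformed code:
for out in num:
    ix = ix - (ix != 30)
out = num * 9
z = num
for out in z:
    ix = process(13 + ix)
num = out + z
out = ix // 9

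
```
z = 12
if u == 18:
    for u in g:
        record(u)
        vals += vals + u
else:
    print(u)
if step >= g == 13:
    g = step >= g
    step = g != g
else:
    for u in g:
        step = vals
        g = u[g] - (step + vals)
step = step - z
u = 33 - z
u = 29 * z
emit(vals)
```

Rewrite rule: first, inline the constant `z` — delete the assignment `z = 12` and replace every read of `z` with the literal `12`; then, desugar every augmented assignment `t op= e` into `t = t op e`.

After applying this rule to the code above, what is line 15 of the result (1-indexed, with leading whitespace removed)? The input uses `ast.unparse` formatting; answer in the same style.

Transformed code:
if u == 18:
    for u in g:
        record(u)
        vals = vals + (vals + u)
else:
    print(u)
if step >= g == 13:
    g = step >= g
    step = g != g
else:
    for u in g:
        step = vals
        g = u[g] - (step + vals)
step = step - 12
u = 33 - 12
u = 29 * 12
emit(vals)

u = 33 - 12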